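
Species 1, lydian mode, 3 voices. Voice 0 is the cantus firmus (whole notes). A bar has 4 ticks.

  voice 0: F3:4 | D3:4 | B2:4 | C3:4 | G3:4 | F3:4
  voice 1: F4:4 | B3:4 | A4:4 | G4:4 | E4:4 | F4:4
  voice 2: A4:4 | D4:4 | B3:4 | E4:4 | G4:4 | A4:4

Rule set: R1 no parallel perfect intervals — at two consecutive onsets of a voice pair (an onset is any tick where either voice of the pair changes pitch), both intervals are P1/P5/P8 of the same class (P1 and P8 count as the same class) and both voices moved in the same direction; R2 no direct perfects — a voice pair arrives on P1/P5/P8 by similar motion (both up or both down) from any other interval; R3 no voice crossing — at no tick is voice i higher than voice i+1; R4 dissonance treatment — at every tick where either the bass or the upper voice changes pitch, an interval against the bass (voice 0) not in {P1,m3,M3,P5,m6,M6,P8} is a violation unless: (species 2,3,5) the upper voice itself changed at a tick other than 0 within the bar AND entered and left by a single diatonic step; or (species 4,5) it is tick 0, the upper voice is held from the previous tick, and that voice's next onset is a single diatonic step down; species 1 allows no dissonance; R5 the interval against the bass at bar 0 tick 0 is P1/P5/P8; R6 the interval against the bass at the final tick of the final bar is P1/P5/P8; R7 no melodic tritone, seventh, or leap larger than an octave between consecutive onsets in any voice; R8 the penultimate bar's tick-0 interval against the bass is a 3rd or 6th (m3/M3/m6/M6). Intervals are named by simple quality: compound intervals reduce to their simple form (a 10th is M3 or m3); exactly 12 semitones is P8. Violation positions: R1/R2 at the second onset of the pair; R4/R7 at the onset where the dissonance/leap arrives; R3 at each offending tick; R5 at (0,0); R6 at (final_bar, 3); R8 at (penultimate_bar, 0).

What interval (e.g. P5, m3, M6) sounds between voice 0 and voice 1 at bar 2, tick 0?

voice 0=B2 voice 1=A4 -> m7

m7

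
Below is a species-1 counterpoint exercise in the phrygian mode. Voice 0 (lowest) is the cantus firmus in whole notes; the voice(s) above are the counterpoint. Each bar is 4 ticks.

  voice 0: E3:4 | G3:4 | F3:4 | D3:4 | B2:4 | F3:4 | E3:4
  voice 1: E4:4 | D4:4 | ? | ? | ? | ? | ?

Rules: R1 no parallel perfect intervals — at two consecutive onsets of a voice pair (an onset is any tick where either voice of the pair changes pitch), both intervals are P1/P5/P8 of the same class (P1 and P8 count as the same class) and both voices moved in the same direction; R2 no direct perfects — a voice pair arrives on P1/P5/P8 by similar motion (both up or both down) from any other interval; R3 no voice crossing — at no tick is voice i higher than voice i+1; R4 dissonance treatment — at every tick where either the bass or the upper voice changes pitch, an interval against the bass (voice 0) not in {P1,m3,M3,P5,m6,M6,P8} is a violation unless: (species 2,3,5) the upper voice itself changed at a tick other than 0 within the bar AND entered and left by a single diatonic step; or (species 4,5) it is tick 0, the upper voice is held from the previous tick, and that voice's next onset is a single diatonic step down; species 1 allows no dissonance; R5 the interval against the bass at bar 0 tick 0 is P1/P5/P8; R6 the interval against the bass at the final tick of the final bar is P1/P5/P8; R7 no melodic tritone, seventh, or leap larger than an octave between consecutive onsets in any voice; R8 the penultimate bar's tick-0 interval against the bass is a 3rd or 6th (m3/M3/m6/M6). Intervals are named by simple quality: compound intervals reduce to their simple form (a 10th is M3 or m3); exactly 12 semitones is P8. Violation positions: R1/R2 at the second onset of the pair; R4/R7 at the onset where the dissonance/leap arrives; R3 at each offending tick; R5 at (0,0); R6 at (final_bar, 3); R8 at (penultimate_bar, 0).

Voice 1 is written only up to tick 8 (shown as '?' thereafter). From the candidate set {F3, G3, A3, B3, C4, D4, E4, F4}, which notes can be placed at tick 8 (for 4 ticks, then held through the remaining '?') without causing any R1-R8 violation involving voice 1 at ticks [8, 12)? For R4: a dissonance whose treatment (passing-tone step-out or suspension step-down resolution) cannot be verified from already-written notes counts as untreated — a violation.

{A3, D4, F4}

F3: violates R2
G3: violates R4
A3: legal
B3: violates R4
C4: violates R1
D4: legal
E4: violates R4
F4: legal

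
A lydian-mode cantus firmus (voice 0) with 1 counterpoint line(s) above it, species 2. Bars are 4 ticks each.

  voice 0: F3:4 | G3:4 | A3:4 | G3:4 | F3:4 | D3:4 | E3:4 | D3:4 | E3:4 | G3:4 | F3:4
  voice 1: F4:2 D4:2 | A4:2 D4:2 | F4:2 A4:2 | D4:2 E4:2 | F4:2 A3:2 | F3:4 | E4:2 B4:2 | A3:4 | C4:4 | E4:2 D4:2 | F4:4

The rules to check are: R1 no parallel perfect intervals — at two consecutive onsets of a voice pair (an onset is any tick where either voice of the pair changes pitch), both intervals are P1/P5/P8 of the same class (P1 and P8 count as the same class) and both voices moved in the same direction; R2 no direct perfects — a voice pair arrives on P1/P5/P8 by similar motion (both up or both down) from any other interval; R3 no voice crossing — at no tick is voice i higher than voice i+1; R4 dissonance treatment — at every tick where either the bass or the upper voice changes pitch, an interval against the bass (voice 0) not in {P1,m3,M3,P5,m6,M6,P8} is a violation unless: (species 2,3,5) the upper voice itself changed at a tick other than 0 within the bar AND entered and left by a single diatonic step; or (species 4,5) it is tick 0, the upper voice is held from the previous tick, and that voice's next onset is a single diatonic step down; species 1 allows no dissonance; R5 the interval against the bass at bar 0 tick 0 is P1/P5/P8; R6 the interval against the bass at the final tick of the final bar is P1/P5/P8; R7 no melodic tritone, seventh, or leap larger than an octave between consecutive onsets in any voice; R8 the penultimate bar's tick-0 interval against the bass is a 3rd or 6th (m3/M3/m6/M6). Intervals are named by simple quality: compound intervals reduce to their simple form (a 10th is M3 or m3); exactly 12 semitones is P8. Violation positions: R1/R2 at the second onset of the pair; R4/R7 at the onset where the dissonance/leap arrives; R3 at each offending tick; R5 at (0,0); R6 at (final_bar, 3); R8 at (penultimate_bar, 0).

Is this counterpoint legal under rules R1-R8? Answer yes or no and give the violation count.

No (6 violations)

bar 0: v0=F3 v1=F4 (P8)
bar 1: v0=G3 v1=A4 (M2)
bar 2: v0=A3 v1=F4 (m6)
bar 3: v0=G3 v1=D4 (P5)
bar 4: v0=F3 v1=F4 (P8)
bar 5: v0=D3 v1=F3 (m3)
bar 6: v0=E3 v1=E4 (P8)
bar 7: v0=D3 v1=A3 (P5)
bar 8: v0=E3 v1=C4 (m6)
bar 9: v0=G3 v1=E4 (M6)
bar 10: v0=F3 v1=F4 (P8)
  R4 @ bar1.0: G3/A4 M2 untreated
  R2 @ bar3.0: A3/A4 P8 -> G3/D4 P5 similar
  R2 @ bar6.0: D3/F3 m3 -> E3/E4 P8 similar
  R7 @ bar6.0: F3->E4 leap 11st
  R1 @ bar7.0: E3/B4 P5 -> D3/A3 P5 similar
  R7 @ bar7.0: B4->A3 leap 14st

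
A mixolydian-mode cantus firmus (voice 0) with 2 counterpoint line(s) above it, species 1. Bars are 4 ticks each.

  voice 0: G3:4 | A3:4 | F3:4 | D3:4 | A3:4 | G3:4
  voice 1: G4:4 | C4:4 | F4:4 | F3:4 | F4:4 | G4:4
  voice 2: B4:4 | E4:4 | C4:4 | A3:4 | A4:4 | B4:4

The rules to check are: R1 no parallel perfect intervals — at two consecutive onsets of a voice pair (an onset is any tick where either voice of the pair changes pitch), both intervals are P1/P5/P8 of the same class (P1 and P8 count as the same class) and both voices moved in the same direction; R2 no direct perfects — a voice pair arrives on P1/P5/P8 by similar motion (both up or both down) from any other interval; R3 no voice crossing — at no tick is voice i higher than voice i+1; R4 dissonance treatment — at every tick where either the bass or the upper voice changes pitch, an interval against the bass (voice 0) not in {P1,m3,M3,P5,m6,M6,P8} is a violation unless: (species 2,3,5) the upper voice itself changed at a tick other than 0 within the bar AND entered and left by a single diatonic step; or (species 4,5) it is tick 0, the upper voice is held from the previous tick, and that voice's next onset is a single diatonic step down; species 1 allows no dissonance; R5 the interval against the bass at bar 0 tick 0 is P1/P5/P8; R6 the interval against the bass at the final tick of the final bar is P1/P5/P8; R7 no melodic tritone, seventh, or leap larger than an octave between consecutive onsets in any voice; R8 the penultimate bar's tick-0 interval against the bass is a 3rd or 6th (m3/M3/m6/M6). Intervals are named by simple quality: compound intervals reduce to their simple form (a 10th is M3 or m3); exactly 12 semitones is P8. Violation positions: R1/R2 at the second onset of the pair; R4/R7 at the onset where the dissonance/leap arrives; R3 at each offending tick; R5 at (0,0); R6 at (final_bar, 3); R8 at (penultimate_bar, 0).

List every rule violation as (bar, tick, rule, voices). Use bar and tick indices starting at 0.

bar 0: v0=G3 v1=G4 v2=B4 downbeat M3
bar 1: v0=A3 v1=C4 v2=E4 downbeat P5
bar 2: v0=F3 v1=F4 v2=C4 downbeat P5
bar 3: v0=D3 v1=F3 v2=A3 downbeat P5
bar 4: v0=A3 v1=F4 v2=A4 downbeat P8
bar 5: v0=G3 v1=G4 v2=B4 downbeat M3
  -> R5 @ bar 0 tick 0 v(0, 2): opens on M3
  -> R1 @ bar 2 tick 0 v(0, 2): A3/E4 P5 -> F3/C4 P5 similar
  -> R3 @ bar 2 tick 0 v(1, 2): F4 above C4
  -> R3 @ bar 2 tick 1 v(1, 2): F4 above C4
  -> R3 @ bar 2 tick 2 v(1, 2): F4 above C4
  -> R3 @ bar 2 tick 3 v(1, 2): F4 above C4
  -> R1 @ bar 3 tick 0 v(0, 2): F3/C4 P5 -> D3/A3 P5 similar
  -> R2 @ bar 4 tick 0 v(0, 2): D3/A3 P5 -> A3/A4 P8 similar
  -> R8 @ bar 4 tick 0 v(0, 2): penult P8 not 3rd/6th
  -> R6 @ bar 5 tick 3 v(0, 2): closes on M3

(0, 0, R5, (0, 2))
(2, 0, R1, (0, 2))
(2, 0, R3, (1, 2))
(2, 1, R3, (1, 2))
(2, 2, R3, (1, 2))
(2, 3, R3, (1, 2))
(3, 0, R1, (0, 2))
(4, 0, R2, (0, 2))
(4, 0, R8, (0, 2))
(5, 3, R6, (0, 2))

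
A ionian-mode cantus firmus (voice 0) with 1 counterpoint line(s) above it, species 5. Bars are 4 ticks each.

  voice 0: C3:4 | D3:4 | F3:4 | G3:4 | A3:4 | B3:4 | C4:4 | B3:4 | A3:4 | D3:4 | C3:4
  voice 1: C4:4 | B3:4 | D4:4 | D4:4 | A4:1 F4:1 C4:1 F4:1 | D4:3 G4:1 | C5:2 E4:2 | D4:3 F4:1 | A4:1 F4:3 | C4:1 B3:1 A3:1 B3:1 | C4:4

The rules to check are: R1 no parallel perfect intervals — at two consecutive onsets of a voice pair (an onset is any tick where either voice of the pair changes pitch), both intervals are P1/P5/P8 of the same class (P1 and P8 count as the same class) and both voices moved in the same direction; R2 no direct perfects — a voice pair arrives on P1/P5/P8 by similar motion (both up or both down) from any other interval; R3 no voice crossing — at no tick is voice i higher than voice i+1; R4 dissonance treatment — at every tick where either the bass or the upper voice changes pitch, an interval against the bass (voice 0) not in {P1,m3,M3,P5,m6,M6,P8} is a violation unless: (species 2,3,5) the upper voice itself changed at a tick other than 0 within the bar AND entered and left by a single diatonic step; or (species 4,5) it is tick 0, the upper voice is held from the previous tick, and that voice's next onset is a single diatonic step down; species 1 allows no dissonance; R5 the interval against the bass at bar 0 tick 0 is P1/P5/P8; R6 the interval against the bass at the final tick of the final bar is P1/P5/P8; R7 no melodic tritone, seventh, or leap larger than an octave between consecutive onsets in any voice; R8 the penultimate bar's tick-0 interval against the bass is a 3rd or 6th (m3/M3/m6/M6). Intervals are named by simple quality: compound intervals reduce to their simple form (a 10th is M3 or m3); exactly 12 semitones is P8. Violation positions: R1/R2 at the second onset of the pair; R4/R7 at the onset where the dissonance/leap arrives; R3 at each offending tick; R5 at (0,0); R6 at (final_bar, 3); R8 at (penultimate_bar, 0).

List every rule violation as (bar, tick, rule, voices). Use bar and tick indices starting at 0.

bar 0: v0=C3 v1=C4 downbeat P8
bar 1: v0=D3 v1=B3 downbeat M6
bar 2: v0=F3 v1=D4 downbeat M6
bar 3: v0=G3 v1=D4 downbeat P5
bar 4: v0=A3 v1=A4 downbeat P8
bar 5: v0=B3 v1=D4 downbeat m3
bar 6: v0=C4 v1=C5 downbeat P8
bar 7: v0=B3 v1=D4 downbeat m3
bar 8: v0=A3 v1=A4 downbeat P8
bar 9: v0=D3 v1=C4 downbeat m7
bar 10: v0=C3 v1=C4 downbeat P8
  -> R2 @ bar 4 tick 0 v(0, 1): G3/D4 P5 -> A3/A4 P8 similar
  -> R2 @ bar 6 tick 0 v(0, 1): B3/G4 m6 -> C4/C5 P8 similar
  -> R4 @ bar 7 tick 3 v(0, 1): B3/F4 TT untreated
  -> R4 @ bar 9 tick 0 v(0, 1): D3/C4 m7 untreated
  -> R8 @ bar 9 tick 0 v(0, 1): penult m7 not 3rd/6th

(4, 0, R2, (0, 1))
(6, 0, R2, (0, 1))
(7, 3, R4, (0, 1))
(9, 0, R4, (0, 1))
(9, 0, R8, (0, 1))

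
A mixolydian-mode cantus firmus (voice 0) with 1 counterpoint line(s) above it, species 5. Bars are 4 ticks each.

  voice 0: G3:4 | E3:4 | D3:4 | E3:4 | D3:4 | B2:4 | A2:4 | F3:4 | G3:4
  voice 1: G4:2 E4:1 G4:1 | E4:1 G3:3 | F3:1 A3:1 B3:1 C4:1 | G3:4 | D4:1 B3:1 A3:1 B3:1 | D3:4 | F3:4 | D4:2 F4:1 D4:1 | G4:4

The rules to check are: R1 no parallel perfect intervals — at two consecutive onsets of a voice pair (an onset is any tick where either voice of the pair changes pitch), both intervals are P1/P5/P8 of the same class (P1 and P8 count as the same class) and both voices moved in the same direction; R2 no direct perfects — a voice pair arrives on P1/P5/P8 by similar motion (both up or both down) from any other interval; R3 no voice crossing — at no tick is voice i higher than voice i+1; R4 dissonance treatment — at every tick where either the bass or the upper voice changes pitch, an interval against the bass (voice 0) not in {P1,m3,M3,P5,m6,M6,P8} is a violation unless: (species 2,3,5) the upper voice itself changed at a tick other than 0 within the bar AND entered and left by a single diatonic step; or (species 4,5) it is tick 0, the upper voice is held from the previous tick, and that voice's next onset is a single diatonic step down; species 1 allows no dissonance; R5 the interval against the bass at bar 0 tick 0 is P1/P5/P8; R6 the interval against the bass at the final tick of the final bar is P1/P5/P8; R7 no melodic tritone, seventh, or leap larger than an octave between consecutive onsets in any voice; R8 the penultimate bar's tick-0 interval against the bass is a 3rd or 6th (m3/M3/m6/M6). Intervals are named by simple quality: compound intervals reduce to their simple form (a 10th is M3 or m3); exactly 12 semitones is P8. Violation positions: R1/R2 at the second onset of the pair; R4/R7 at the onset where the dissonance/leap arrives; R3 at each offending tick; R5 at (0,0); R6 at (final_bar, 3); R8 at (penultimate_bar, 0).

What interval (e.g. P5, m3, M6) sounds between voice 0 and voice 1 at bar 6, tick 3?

voice 0=A2 voice 1=F3 -> m6

m6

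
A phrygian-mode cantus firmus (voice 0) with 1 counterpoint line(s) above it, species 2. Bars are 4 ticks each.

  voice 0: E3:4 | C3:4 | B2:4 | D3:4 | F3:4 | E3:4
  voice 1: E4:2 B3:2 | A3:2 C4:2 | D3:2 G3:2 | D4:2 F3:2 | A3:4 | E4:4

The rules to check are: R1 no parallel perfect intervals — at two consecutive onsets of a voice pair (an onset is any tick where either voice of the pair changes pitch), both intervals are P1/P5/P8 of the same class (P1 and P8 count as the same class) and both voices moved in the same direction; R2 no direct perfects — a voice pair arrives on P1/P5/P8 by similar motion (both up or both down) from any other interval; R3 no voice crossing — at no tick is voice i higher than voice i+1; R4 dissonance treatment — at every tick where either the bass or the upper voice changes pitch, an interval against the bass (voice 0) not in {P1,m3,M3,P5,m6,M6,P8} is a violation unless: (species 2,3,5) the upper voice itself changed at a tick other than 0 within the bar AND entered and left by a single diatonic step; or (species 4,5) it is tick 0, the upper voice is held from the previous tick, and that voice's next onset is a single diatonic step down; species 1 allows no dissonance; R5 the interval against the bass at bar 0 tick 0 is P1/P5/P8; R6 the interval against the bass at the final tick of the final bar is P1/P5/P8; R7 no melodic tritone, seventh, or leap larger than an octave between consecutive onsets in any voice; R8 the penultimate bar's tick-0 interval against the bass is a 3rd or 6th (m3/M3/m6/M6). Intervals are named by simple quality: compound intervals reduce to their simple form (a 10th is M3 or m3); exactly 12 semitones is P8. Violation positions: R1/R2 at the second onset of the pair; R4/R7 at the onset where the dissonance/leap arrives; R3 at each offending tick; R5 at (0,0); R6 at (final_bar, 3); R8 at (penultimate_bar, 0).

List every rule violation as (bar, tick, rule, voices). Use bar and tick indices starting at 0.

bar 0: v0=E3 v1=E4 downbeat P8
bar 1: v0=C3 v1=A3 downbeat M6
bar 2: v0=B2 v1=D3 downbeat m3
bar 3: v0=D3 v1=D4 downbeat P8
bar 4: v0=F3 v1=A3 downbeat M3
bar 5: v0=E3 v1=E4 downbeat P8
  -> R7 @ bar 2 tick 0 v(1,): C4->D3 leap 10st
  -> R2 @ bar 3 tick 0 v(0, 1): B2/G3 m6 -> D3/D4 P8 similar

(2, 0, R7, (1,))
(3, 0, R2, (0, 1))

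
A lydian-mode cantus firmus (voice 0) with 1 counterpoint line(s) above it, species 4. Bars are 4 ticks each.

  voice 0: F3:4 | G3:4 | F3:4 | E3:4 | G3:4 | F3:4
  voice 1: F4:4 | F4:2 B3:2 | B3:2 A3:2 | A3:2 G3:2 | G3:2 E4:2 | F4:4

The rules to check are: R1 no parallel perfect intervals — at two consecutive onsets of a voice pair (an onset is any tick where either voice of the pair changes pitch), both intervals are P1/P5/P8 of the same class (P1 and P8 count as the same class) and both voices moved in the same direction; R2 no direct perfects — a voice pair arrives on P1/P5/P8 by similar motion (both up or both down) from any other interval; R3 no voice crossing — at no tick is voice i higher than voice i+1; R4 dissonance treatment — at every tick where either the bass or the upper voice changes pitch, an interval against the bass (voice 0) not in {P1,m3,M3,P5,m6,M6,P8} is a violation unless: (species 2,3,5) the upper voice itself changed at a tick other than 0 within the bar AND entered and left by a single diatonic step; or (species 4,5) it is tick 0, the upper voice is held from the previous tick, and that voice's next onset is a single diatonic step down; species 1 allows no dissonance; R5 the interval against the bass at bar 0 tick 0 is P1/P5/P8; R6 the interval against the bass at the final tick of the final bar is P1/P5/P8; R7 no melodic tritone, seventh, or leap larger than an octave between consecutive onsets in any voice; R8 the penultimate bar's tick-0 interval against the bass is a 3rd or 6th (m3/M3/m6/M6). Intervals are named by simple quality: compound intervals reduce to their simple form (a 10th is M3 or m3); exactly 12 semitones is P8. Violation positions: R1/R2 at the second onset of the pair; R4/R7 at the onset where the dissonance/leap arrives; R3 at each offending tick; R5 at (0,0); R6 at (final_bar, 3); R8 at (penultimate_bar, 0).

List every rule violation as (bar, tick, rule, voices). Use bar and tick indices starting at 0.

(1, 0, R4, (0, 1))
(1, 2, R7, (1,))
(4, 0, R8, (0, 1))

bar 0: v0=F3 v1=F4 downbeat P8
bar 1: v0=G3 v1=F4 downbeat m7
bar 2: v0=F3 v1=B3 downbeat TT
bar 3: v0=E3 v1=A3 downbeat P4
bar 4: v0=G3 v1=G3 downbeat P1
bar 5: v0=F3 v1=F4 downbeat P8
  -> R4 @ bar 1 tick 0 v(0, 1): G3/F4 m7 untreated
  -> R7 @ bar 1 tick 2 v(1,): F4->B3 leap 6st
  -> R8 @ bar 4 tick 0 v(0, 1): penult P1 not 3rd/6th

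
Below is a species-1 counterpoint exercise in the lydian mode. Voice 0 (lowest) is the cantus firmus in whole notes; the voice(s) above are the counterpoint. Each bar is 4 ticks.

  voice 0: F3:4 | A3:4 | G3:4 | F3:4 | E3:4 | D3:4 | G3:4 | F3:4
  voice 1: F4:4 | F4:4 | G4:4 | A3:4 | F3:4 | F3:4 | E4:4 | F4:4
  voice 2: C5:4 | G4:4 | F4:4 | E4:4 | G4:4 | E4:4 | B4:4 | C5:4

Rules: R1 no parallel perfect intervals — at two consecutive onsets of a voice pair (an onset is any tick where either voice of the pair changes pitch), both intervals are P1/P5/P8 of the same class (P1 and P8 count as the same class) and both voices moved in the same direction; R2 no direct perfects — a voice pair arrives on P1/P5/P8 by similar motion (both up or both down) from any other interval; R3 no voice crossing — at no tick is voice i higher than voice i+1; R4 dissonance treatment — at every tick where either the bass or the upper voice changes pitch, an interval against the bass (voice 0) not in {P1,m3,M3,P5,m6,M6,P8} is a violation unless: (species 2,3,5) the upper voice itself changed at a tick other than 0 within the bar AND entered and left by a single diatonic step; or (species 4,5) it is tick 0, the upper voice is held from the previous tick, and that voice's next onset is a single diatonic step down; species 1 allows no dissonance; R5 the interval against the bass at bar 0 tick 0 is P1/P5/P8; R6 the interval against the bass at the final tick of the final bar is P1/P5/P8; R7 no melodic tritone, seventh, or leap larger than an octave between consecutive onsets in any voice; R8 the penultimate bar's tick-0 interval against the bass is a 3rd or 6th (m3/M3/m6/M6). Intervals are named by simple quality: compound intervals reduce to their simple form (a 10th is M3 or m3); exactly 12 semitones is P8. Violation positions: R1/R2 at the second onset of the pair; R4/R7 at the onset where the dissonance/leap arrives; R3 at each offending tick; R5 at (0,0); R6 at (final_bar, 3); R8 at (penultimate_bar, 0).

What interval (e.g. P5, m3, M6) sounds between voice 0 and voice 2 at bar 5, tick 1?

M2

voice 0=D3 voice 2=E4 -> M2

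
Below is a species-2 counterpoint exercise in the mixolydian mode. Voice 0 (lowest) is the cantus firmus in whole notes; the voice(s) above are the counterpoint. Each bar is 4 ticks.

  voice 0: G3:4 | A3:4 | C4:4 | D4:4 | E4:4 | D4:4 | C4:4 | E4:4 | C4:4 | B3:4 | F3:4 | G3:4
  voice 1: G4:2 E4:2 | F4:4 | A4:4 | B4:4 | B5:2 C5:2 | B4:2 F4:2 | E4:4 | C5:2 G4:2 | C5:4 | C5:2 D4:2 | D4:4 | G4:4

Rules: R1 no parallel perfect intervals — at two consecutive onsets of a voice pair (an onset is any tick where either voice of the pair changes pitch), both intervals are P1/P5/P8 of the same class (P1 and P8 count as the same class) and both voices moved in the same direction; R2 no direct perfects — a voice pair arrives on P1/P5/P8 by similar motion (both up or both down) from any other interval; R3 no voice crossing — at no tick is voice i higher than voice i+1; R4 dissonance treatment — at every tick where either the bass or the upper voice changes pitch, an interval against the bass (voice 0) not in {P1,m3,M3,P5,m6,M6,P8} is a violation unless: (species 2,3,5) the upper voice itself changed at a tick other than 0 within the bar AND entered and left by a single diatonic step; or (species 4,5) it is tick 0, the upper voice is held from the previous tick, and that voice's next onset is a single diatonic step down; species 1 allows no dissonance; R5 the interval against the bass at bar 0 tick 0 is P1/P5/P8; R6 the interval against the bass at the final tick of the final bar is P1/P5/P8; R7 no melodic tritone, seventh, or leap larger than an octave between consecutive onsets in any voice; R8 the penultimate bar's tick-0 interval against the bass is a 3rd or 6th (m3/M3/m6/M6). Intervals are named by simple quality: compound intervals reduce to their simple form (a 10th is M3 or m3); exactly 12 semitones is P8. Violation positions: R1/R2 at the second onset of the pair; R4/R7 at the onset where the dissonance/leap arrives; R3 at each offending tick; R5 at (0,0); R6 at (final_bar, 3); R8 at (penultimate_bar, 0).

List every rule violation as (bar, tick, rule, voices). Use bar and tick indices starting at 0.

(4, 0, R2, (0, 1))
(4, 2, R7, (1,))
(5, 2, R7, (1,))
(9, 0, R4, (0, 1))
(9, 2, R7, (1,))
(10, 0, R7, (0,))
(11, 0, R2, (0, 1))

bar 0: v0=G3 v1=G4 downbeat P8
bar 1: v0=A3 v1=F4 downbeat m6
bar 2: v0=C4 v1=A4 downbeat M6
bar 3: v0=D4 v1=B4 downbeat M6
bar 4: v0=E4 v1=B5 downbeat P5
bar 5: v0=D4 v1=B4 downbeat M6
bar 6: v0=C4 v1=E4 downbeat M3
bar 7: v0=E4 v1=C5 downbeat m6
bar 8: v0=C4 v1=C5 downbeat P8
bar 9: v0=B3 v1=C5 downbeat m2
bar 10: v0=F3 v1=D4 downbeat M6
bar 11: v0=G3 v1=G4 downbeat P8
  -> R2 @ bar 4 tick 0 v(0, 1): D4/B4 M6 -> E4/B5 P5 similar
  -> R7 @ bar 4 tick 2 v(1,): B5->C5 leap 11st
  -> R7 @ bar 5 tick 2 v(1,): B4->F4 leap 6st
  -> R4 @ bar 9 tick 0 v(0, 1): B3/C5 m2 untreated
  -> R7 @ bar 9 tick 2 v(1,): C5->D4 leap 10st
  -> R7 @ bar 10 tick 0 v(0,): B3->F3 leap 6st
  -> R2 @ bar 11 tick 0 v(0, 1): F3/D4 M6 -> G3/G4 P8 similar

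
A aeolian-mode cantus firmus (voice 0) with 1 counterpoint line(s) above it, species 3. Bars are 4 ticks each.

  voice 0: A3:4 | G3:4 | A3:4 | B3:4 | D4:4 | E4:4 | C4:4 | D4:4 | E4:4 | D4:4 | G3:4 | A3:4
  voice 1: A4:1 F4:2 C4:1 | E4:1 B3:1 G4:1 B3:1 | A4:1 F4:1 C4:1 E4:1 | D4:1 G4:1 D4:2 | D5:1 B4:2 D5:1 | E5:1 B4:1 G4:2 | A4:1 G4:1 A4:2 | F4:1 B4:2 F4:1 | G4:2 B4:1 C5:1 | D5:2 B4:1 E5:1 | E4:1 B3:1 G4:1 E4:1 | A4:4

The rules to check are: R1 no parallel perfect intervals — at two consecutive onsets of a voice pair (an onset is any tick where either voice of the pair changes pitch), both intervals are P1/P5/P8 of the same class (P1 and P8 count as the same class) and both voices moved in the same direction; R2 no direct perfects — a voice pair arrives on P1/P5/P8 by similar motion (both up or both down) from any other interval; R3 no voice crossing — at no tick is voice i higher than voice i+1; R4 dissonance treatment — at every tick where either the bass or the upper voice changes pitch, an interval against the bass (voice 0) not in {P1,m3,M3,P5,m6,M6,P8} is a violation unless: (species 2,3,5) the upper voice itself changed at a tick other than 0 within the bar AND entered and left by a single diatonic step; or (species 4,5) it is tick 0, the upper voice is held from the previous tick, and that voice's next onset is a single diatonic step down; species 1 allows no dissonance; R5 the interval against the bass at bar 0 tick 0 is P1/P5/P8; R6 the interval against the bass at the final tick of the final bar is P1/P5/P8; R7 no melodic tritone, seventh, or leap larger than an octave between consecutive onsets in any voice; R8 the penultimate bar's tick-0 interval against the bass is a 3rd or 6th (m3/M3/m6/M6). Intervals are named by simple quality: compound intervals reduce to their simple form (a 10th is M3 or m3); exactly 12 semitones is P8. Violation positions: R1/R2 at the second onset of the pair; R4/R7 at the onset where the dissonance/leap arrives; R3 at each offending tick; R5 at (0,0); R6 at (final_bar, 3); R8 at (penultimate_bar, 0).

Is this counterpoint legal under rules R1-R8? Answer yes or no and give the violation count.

bar 0: v0=A3 v1=A4 (P8)
bar 1: v0=G3 v1=E4 (M6)
bar 2: v0=A3 v1=A4 (P8)
bar 3: v0=B3 v1=D4 (m3)
bar 4: v0=D4 v1=D5 (P8)
bar 5: v0=E4 v1=E5 (P8)
bar 6: v0=C4 v1=A4 (M6)
bar 7: v0=D4 v1=F4 (m3)
bar 8: v0=E4 v1=G4 (m3)
bar 9: v0=D4 v1=D5 (P8)
bar 10: v0=G3 v1=E4 (M6)
bar 11: v0=A3 v1=A4 (P8)
  R2 @ bar2.0: G3/B3 M3 -> A3/A4 P8 similar
  R7 @ bar2.0: B3->A4 leap 10st
  R2 @ bar4.0: B3/D4 m3 -> D4/D5 P8 similar
  R1 @ bar5.0: D4/D5 P8 -> E4/E5 P8 similar
  R7 @ bar7.1: F4->B4 leap 6st
  R7 @ bar7.3: B4->F4 leap 6st
  R4 @ bar9.3: D4/E5 M2 untreated
  R2 @ bar11.0: G3/E4 M6 -> A3/A4 P8 similar

No (8 violations)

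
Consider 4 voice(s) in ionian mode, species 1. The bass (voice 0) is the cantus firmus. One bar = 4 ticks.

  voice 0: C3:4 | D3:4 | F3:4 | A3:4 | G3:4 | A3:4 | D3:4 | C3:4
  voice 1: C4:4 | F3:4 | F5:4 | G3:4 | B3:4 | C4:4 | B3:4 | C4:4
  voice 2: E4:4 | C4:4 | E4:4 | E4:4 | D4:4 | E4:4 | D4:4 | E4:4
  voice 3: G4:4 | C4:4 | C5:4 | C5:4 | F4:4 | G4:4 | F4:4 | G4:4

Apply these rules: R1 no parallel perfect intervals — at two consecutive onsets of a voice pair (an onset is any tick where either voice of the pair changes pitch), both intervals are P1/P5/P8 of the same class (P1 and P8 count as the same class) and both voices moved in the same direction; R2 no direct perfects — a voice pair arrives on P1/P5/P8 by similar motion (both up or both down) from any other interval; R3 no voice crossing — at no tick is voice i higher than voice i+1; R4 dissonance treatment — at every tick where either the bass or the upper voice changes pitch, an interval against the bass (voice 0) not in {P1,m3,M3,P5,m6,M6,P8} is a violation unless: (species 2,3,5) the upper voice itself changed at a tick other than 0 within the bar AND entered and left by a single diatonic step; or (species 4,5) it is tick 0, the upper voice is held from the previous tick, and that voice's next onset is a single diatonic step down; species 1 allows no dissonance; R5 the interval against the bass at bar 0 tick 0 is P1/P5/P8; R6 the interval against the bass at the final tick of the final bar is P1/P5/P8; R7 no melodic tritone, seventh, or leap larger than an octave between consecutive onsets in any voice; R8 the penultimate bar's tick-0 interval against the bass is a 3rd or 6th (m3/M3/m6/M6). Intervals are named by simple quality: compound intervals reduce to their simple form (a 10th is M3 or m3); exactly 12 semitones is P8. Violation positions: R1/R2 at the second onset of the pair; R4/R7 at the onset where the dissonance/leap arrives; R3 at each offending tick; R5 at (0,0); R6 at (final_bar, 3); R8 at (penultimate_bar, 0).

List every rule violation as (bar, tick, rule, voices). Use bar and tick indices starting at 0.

(0, 0, R5, (0, 2))
(1, 0, R1, (1, 3))
(1, 0, R2, (1, 2))
(1, 0, R2, (2, 3))
(1, 0, R4, (0, 2))
(1, 0, R4, (0, 3))
(2, 0, R2, (0, 1))
(2, 0, R2, (0, 3))
(2, 0, R3, (1, 2))
(2, 0, R4, (0, 2))
(2, 0, R7, (1,))
(2, 1, R3, (1, 2))
(2, 2, R3, (1, 2))
(2, 3, R3, (1, 2))
(3, 0, R3, (0, 1))
(3, 0, R4, (0, 1))
(3, 0, R7, (1,))
(3, 1, R3, (0, 1))
(3, 2, R3, (0, 1))
(3, 3, R3, (0, 1))
(4, 0, R1, (0, 2))
(4, 0, R4, (0, 3))
(5, 0, R1, (0, 2))
(5, 0, R2, (1, 3))
(5, 0, R4, (0, 3))
(6, 0, R2, (0, 2))
(6, 0, R8, (0, 2))
(7, 0, R2, (1, 3))
(7, 3, R6, (0, 2))

bar 0: v0=C3 v1=C4 v2=E4 v3=G4 downbeat P5
bar 1: v0=D3 v1=F3 v2=C4 v3=C4 downbeat m7
bar 2: v0=F3 v1=F5 v2=E4 v3=C5 downbeat P5
bar 3: v0=A3 v1=G3 v2=E4 v3=C5 downbeat m3
bar 4: v0=G3 v1=B3 v2=D4 v3=F4 downbeat m7
bar 5: v0=A3 v1=C4 v2=E4 v3=G4 downbeat m7
bar 6: v0=D3 v1=B3 v2=D4 v3=F4 downbeat m3
bar 7: v0=C3 v1=C4 v2=E4 v3=G4 downbeat P5
  -> R5 @ bar 0 tick 0 v(0, 2): opens on M3
  -> R1 @ bar 1 tick 0 v(1, 3): C4/G4 P5 -> F3/C4 P5 similar
  -> R2 @ bar 1 tick 0 v(1, 2): C4/E4 M3 -> F3/C4 P5 similar
  -> R2 @ bar 1 tick 0 v(2, 3): E4/G4 m3 -> C4/C4 P1 similar
  -> R4 @ bar 1 tick 0 v(0, 2): D3/C4 m7 untreated
  -> R4 @ bar 1 tick 0 v(0, 3): D3/C4 m7 untreated
  -> R2 @ bar 2 tick 0 v(0, 1): D3/F3 m3 -> F3/F5 P1 similar
  -> R2 @ bar 2 tick 0 v(0, 3): D3/C4 m7 -> F3/C5 P5 similar
  -> R3 @ bar 2 tick 0 v(1, 2): F5 above E4
  -> R4 @ bar 2 tick 0 v(0, 2): F3/E4 M7 untreated
  -> R7 @ bar 2 tick 0 v(1,): F3->F5 leap 24st
  -> R3 @ bar 2 tick 1 v(1, 2): F5 above E4
  -> R3 @ bar 2 tick 2 v(1, 2): F5 above E4
  -> R3 @ bar 2 tick 3 v(1, 2): F5 above E4
  -> R3 @ bar 3 tick 0 v(0, 1): A3 above G3
  -> R4 @ bar 3 tick 0 v(0, 1): A3/G3 M2 untreated
  -> R7 @ bar 3 tick 0 v(1,): F5->G3 leap 22st
  -> R3 @ bar 3 tick 1 v(0, 1): A3 above G3
  -> R3 @ bar 3 tick 2 v(0, 1): A3 above G3
  -> R3 @ bar 3 tick 3 v(0, 1): A3 above G3
  -> R1 @ bar 4 tick 0 v(0, 2): A3/E4 P5 -> G3/D4 P5 similar
  -> R4 @ bar 4 tick 0 v(0, 3): G3/F4 m7 untreated
  -> R1 @ bar 5 tick 0 v(0, 2): G3/D4 P5 -> A3/E4 P5 similar
  -> R2 @ bar 5 tick 0 v(1, 3): B3/F4 TT -> C4/G4 P5 similar
  -> R4 @ bar 5 tick 0 v(0, 3): A3/G4 m7 untreated
  -> R2 @ bar 6 tick 0 v(0, 2): A3/E4 P5 -> D3/D4 P8 similar
  -> R8 @ bar 6 tick 0 v(0, 2): penult P8 not 3rd/6th
  -> R2 @ bar 7 tick 0 v(1, 3): B3/F4 TT -> C4/G4 P5 similar
  -> R6 @ bar 7 tick 3 v(0, 2): closes on M3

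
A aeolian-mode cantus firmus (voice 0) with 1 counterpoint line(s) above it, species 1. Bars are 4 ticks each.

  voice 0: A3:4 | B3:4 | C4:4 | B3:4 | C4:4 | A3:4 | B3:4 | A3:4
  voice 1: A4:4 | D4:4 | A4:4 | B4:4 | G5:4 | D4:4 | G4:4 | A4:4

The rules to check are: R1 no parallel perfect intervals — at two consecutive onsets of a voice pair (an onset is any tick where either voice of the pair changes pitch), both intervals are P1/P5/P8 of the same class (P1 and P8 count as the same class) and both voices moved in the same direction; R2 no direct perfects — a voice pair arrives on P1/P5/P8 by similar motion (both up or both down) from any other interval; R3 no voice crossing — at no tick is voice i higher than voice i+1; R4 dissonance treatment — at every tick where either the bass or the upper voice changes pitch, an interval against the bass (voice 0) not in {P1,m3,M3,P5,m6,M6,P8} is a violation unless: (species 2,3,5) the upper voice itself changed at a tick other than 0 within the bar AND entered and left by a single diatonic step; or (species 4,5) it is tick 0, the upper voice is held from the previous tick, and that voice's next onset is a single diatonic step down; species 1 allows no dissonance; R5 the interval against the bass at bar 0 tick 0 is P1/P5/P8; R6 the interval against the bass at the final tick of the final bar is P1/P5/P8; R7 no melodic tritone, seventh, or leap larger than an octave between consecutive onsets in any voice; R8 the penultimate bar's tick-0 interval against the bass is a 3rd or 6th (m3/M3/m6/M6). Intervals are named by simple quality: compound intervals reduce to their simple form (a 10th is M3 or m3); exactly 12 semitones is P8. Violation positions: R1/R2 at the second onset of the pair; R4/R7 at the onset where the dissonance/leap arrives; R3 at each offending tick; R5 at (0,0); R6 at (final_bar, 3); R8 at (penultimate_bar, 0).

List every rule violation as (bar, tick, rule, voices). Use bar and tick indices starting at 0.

(4, 0, R2, (0, 1))
(5, 0, R4, (0, 1))
(5, 0, R7, (1,))

bar 0: v0=A3 v1=A4 downbeat P8
bar 1: v0=B3 v1=D4 downbeat m3
bar 2: v0=C4 v1=A4 downbeat M6
bar 3: v0=B3 v1=B4 downbeat P8
bar 4: v0=C4 v1=G5 downbeat P5
bar 5: v0=A3 v1=D4 downbeat P4
bar 6: v0=B3 v1=G4 downbeat m6
bar 7: v0=A3 v1=A4 downbeat P8
  -> R2 @ bar 4 tick 0 v(0, 1): B3/B4 P8 -> C4/G5 P5 similar
  -> R4 @ bar 5 tick 0 v(0, 1): A3/D4 P4 untreated
  -> R7 @ bar 5 tick 0 v(1,): G5->D4 leap 17st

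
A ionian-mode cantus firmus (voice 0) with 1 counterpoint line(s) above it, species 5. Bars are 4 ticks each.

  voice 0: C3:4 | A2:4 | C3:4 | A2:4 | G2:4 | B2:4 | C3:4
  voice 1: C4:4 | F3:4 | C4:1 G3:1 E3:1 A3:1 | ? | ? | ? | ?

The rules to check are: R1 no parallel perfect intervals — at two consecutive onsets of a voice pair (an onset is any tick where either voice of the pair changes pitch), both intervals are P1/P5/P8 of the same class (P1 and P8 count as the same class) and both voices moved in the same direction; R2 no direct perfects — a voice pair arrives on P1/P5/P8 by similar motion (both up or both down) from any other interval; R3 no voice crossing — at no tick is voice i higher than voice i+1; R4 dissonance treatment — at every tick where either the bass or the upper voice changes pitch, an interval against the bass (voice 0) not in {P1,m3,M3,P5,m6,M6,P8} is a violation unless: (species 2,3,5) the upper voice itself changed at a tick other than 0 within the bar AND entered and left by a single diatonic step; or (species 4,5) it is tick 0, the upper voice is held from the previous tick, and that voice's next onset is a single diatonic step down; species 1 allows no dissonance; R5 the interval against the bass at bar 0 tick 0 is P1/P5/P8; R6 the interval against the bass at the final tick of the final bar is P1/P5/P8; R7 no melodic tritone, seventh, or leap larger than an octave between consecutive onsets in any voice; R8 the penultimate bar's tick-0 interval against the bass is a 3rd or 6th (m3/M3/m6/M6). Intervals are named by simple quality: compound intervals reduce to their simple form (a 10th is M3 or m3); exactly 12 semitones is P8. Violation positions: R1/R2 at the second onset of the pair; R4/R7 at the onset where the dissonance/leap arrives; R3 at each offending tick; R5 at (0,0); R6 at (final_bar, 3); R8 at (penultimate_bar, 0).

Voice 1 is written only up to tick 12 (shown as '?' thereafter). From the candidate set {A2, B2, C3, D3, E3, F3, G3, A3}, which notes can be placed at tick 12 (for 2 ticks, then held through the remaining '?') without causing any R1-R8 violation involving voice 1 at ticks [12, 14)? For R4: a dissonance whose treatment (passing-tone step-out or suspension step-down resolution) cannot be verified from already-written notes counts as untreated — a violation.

{A3, C3, F3}

A2: violates R2
B2: violates R4,R7
C3: legal
D3: violates R4
E3: violates R2
F3: legal
G3: violates R4
A3: legal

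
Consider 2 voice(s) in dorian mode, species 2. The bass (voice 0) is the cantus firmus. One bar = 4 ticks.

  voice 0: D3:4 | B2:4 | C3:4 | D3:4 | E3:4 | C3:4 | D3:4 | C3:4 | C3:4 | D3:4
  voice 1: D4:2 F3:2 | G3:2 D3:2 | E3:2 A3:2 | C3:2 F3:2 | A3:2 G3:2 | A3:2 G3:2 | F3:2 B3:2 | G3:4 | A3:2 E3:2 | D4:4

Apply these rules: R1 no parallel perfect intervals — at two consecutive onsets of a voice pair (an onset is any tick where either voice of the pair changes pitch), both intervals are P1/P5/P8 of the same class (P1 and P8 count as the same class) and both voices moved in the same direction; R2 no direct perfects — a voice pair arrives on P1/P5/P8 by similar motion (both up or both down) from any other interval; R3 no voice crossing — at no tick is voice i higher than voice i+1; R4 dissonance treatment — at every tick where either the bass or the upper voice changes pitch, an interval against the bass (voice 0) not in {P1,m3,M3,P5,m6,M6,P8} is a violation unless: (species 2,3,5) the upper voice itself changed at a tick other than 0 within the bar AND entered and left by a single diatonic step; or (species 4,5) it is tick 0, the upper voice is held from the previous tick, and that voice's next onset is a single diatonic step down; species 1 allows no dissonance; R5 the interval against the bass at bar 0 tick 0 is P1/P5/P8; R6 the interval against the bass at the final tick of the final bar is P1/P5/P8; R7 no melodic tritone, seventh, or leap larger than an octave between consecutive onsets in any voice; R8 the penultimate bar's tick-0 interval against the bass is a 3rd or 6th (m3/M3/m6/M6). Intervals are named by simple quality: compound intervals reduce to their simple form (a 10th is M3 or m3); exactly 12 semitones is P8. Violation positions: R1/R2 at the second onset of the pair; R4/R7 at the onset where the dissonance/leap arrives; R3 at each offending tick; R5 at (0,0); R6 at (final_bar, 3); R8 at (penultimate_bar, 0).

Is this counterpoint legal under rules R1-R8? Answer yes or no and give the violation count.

No (8 violations)

bar 0: v0=D3 v1=D4 (P8)
bar 1: v0=B2 v1=G3 (m6)
bar 2: v0=C3 v1=E3 (M3)
bar 3: v0=D3 v1=C3 (M2)
bar 4: v0=E3 v1=A3 (P4)
bar 5: v0=C3 v1=A3 (M6)
bar 6: v0=D3 v1=F3 (m3)
bar 7: v0=C3 v1=G3 (P5)
bar 8: v0=C3 v1=A3 (M6)
bar 9: v0=D3 v1=D4 (P8)
  R3 @ bar3.0: D3 above C3
  R4 @ bar3.0: D3/C3 M2 untreated
  R3 @ bar3.1: D3 above C3
  R4 @ bar4.0: E3/A3 P4 untreated
  R7 @ bar6.2: F3->B3 leap 6st
  R2 @ bar7.0: D3/B3 M6 -> C3/G3 P5 similar
  R2 @ bar9.0: C3/E3 M3 -> D3/D4 P8 similar
  R7 @ bar9.0: E3->D4 leap 10st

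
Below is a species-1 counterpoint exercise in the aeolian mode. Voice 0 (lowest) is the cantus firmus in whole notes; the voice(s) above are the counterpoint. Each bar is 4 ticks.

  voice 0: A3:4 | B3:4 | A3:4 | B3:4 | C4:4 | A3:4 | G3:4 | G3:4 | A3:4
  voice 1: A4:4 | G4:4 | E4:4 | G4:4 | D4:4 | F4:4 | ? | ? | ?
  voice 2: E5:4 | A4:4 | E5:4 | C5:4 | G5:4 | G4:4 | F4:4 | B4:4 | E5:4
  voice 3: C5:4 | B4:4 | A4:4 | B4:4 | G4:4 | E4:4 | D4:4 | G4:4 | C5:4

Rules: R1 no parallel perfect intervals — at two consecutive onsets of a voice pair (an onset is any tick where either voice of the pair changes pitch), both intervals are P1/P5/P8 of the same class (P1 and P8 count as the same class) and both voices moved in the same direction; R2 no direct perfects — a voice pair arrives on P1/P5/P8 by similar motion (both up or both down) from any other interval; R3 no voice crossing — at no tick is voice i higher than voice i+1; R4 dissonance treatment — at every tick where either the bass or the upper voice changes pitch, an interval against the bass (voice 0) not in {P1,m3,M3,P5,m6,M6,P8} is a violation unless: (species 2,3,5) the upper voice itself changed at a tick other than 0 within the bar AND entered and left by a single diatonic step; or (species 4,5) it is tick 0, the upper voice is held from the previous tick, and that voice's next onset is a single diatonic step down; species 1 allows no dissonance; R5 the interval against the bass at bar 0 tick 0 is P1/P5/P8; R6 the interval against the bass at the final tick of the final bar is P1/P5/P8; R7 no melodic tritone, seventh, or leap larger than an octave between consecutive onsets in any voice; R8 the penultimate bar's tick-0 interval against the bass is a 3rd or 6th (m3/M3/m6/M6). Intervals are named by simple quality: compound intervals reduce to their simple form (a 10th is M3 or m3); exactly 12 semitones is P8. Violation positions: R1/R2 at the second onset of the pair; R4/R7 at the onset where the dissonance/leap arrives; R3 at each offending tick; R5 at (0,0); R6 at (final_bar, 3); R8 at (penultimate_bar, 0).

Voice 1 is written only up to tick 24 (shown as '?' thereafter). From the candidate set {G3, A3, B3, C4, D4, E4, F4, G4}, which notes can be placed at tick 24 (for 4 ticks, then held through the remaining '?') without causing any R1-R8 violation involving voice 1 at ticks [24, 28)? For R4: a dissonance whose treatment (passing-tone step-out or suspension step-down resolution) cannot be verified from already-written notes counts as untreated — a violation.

{E4}

G3: violates R2,R7
A3: violates R4
B3: violates R7
C4: violates R4
D4: violates R2
E4: legal
F4: violates R4
G4: violates R3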